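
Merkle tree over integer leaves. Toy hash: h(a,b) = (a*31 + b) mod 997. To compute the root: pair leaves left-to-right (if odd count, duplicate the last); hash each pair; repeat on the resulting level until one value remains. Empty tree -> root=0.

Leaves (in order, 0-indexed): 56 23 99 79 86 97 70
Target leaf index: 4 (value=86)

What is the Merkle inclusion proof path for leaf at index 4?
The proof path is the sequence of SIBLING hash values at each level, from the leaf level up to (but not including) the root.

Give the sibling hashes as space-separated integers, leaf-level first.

L0 (leaves): [56, 23, 99, 79, 86, 97, 70], target index=4
L1: h(56,23)=(56*31+23)%997=762 [pair 0] h(99,79)=(99*31+79)%997=157 [pair 1] h(86,97)=(86*31+97)%997=769 [pair 2] h(70,70)=(70*31+70)%997=246 [pair 3] -> [762, 157, 769, 246]
  Sibling for proof at L0: 97
L2: h(762,157)=(762*31+157)%997=848 [pair 0] h(769,246)=(769*31+246)%997=157 [pair 1] -> [848, 157]
  Sibling for proof at L1: 246
L3: h(848,157)=(848*31+157)%997=523 [pair 0] -> [523]
  Sibling for proof at L2: 848
Root: 523
Proof path (sibling hashes from leaf to root): [97, 246, 848]

Answer: 97 246 848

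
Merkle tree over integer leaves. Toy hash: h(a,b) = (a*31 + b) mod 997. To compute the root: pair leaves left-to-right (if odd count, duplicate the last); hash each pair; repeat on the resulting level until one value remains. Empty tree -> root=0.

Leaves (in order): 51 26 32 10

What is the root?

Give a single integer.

L0: [51, 26, 32, 10]
L1: h(51,26)=(51*31+26)%997=610 h(32,10)=(32*31+10)%997=5 -> [610, 5]
L2: h(610,5)=(610*31+5)%997=969 -> [969]

Answer: 969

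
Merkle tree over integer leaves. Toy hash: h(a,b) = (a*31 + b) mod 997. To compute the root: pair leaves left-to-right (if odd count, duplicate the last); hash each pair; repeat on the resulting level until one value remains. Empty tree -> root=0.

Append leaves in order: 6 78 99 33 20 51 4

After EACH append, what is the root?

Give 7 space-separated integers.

Answer: 6 264 385 319 459 454 908

Derivation:
After append 6 (leaves=[6]):
  L0: [6]
  root=6
After append 78 (leaves=[6, 78]):
  L0: [6, 78]
  L1: h(6,78)=(6*31+78)%997=264 -> [264]
  root=264
After append 99 (leaves=[6, 78, 99]):
  L0: [6, 78, 99]
  L1: h(6,78)=(6*31+78)%997=264 h(99,99)=(99*31+99)%997=177 -> [264, 177]
  L2: h(264,177)=(264*31+177)%997=385 -> [385]
  root=385
After append 33 (leaves=[6, 78, 99, 33]):
  L0: [6, 78, 99, 33]
  L1: h(6,78)=(6*31+78)%997=264 h(99,33)=(99*31+33)%997=111 -> [264, 111]
  L2: h(264,111)=(264*31+111)%997=319 -> [319]
  root=319
After append 20 (leaves=[6, 78, 99, 33, 20]):
  L0: [6, 78, 99, 33, 20]
  L1: h(6,78)=(6*31+78)%997=264 h(99,33)=(99*31+33)%997=111 h(20,20)=(20*31+20)%997=640 -> [264, 111, 640]
  L2: h(264,111)=(264*31+111)%997=319 h(640,640)=(640*31+640)%997=540 -> [319, 540]
  L3: h(319,540)=(319*31+540)%997=459 -> [459]
  root=459
After append 51 (leaves=[6, 78, 99, 33, 20, 51]):
  L0: [6, 78, 99, 33, 20, 51]
  L1: h(6,78)=(6*31+78)%997=264 h(99,33)=(99*31+33)%997=111 h(20,51)=(20*31+51)%997=671 -> [264, 111, 671]
  L2: h(264,111)=(264*31+111)%997=319 h(671,671)=(671*31+671)%997=535 -> [319, 535]
  L3: h(319,535)=(319*31+535)%997=454 -> [454]
  root=454
After append 4 (leaves=[6, 78, 99, 33, 20, 51, 4]):
  L0: [6, 78, 99, 33, 20, 51, 4]
  L1: h(6,78)=(6*31+78)%997=264 h(99,33)=(99*31+33)%997=111 h(20,51)=(20*31+51)%997=671 h(4,4)=(4*31+4)%997=128 -> [264, 111, 671, 128]
  L2: h(264,111)=(264*31+111)%997=319 h(671,128)=(671*31+128)%997=989 -> [319, 989]
  L3: h(319,989)=(319*31+989)%997=908 -> [908]
  root=908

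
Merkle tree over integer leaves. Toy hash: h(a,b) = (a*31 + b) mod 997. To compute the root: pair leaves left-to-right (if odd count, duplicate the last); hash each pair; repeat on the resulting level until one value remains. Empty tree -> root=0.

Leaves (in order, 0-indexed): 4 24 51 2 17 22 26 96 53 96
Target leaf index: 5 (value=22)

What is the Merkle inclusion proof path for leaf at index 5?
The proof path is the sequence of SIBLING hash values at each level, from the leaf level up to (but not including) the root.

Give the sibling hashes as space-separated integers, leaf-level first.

Answer: 17 902 189 94

Derivation:
L0 (leaves): [4, 24, 51, 2, 17, 22, 26, 96, 53, 96], target index=5
L1: h(4,24)=(4*31+24)%997=148 [pair 0] h(51,2)=(51*31+2)%997=586 [pair 1] h(17,22)=(17*31+22)%997=549 [pair 2] h(26,96)=(26*31+96)%997=902 [pair 3] h(53,96)=(53*31+96)%997=742 [pair 4] -> [148, 586, 549, 902, 742]
  Sibling for proof at L0: 17
L2: h(148,586)=(148*31+586)%997=189 [pair 0] h(549,902)=(549*31+902)%997=972 [pair 1] h(742,742)=(742*31+742)%997=813 [pair 2] -> [189, 972, 813]
  Sibling for proof at L1: 902
L3: h(189,972)=(189*31+972)%997=849 [pair 0] h(813,813)=(813*31+813)%997=94 [pair 1] -> [849, 94]
  Sibling for proof at L2: 189
L4: h(849,94)=(849*31+94)%997=491 [pair 0] -> [491]
  Sibling for proof at L3: 94
Root: 491
Proof path (sibling hashes from leaf to root): [17, 902, 189, 94]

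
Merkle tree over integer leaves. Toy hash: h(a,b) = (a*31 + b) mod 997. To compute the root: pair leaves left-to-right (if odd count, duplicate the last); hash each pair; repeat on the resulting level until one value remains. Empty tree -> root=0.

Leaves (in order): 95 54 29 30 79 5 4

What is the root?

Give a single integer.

Answer: 28

Derivation:
L0: [95, 54, 29, 30, 79, 5, 4]
L1: h(95,54)=(95*31+54)%997=8 h(29,30)=(29*31+30)%997=929 h(79,5)=(79*31+5)%997=460 h(4,4)=(4*31+4)%997=128 -> [8, 929, 460, 128]
L2: h(8,929)=(8*31+929)%997=180 h(460,128)=(460*31+128)%997=430 -> [180, 430]
L3: h(180,430)=(180*31+430)%997=28 -> [28]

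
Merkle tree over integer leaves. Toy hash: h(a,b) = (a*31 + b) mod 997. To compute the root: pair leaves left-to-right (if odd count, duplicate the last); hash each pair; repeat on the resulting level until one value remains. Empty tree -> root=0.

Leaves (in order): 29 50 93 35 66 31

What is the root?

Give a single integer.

Answer: 127

Derivation:
L0: [29, 50, 93, 35, 66, 31]
L1: h(29,50)=(29*31+50)%997=949 h(93,35)=(93*31+35)%997=924 h(66,31)=(66*31+31)%997=83 -> [949, 924, 83]
L2: h(949,924)=(949*31+924)%997=433 h(83,83)=(83*31+83)%997=662 -> [433, 662]
L3: h(433,662)=(433*31+662)%997=127 -> [127]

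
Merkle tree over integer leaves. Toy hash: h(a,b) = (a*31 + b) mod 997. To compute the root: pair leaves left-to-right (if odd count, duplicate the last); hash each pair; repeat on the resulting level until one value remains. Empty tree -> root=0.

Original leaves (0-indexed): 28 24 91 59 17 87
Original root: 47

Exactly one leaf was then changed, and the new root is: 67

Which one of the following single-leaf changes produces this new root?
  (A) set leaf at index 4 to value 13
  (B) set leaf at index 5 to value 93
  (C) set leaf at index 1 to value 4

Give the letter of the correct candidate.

Original leaves: [28, 24, 91, 59, 17, 87]
Target new root: 67
Try each candidate change and compute the resulting root:
Candidate A: set leaf[4] = 13 -> leaves = [28, 24, 91, 59, 13, 87]
  L0: [28, 24, 91, 59, 13, 87]
  L1: h(28,24)=(28*31+24)%997=892 h(91,59)=(91*31+59)%997=886 h(13,87)=(13*31+87)%997=490 -> [892, 886, 490]
  L2: h(892,886)=(892*31+886)%997=622 h(490,490)=(490*31+490)%997=725 -> [622, 725]
  L3: h(622,725)=(622*31+725)%997=67 -> [67]
  root = 67 == target 67  ** MATCH **
Candidate B: set leaf[5] = 93 -> leaves = [28, 24, 91, 59, 17, 93]
  L0: [28, 24, 91, 59, 17, 93]
  L1: h(28,24)=(28*31+24)%997=892 h(91,59)=(91*31+59)%997=886 h(17,93)=(17*31+93)%997=620 -> [892, 886, 620]
  L2: h(892,886)=(892*31+886)%997=622 h(620,620)=(620*31+620)%997=897 -> [622, 897]
  L3: h(622,897)=(622*31+897)%997=239 -> [239]
  root = 239 != target 67
Candidate C: set leaf[1] = 4 -> leaves = [28, 4, 91, 59, 17, 87]
  L0: [28, 4, 91, 59, 17, 87]
  L1: h(28,4)=(28*31+4)%997=872 h(91,59)=(91*31+59)%997=886 h(17,87)=(17*31+87)%997=614 -> [872, 886, 614]
  L2: h(872,886)=(872*31+886)%997=2 h(614,614)=(614*31+614)%997=705 -> [2, 705]
  L3: h(2,705)=(2*31+705)%997=767 -> [767]
  root = 767 != target 67
Candidate A produces the target root.

Answer: A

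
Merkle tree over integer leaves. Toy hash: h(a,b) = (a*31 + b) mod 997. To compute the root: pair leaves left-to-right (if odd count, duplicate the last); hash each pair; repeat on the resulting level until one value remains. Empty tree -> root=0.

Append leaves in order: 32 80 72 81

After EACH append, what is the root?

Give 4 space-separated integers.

After append 32 (leaves=[32]):
  L0: [32]
  root=32
After append 80 (leaves=[32, 80]):
  L0: [32, 80]
  L1: h(32,80)=(32*31+80)%997=75 -> [75]
  root=75
After append 72 (leaves=[32, 80, 72]):
  L0: [32, 80, 72]
  L1: h(32,80)=(32*31+80)%997=75 h(72,72)=(72*31+72)%997=310 -> [75, 310]
  L2: h(75,310)=(75*31+310)%997=641 -> [641]
  root=641
After append 81 (leaves=[32, 80, 72, 81]):
  L0: [32, 80, 72, 81]
  L1: h(32,80)=(32*31+80)%997=75 h(72,81)=(72*31+81)%997=319 -> [75, 319]
  L2: h(75,319)=(75*31+319)%997=650 -> [650]
  root=650

Answer: 32 75 641 650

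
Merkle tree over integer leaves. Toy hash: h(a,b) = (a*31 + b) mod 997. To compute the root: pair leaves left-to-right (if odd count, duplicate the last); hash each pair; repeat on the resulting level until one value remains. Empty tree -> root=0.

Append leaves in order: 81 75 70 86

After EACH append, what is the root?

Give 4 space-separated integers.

Answer: 81 592 652 668

Derivation:
After append 81 (leaves=[81]):
  L0: [81]
  root=81
After append 75 (leaves=[81, 75]):
  L0: [81, 75]
  L1: h(81,75)=(81*31+75)%997=592 -> [592]
  root=592
After append 70 (leaves=[81, 75, 70]):
  L0: [81, 75, 70]
  L1: h(81,75)=(81*31+75)%997=592 h(70,70)=(70*31+70)%997=246 -> [592, 246]
  L2: h(592,246)=(592*31+246)%997=652 -> [652]
  root=652
After append 86 (leaves=[81, 75, 70, 86]):
  L0: [81, 75, 70, 86]
  L1: h(81,75)=(81*31+75)%997=592 h(70,86)=(70*31+86)%997=262 -> [592, 262]
  L2: h(592,262)=(592*31+262)%997=668 -> [668]
  root=668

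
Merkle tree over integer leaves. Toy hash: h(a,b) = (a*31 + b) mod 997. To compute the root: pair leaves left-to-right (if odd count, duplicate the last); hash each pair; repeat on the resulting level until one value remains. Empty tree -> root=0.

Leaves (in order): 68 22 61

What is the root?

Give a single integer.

Answer: 186

Derivation:
L0: [68, 22, 61]
L1: h(68,22)=(68*31+22)%997=136 h(61,61)=(61*31+61)%997=955 -> [136, 955]
L2: h(136,955)=(136*31+955)%997=186 -> [186]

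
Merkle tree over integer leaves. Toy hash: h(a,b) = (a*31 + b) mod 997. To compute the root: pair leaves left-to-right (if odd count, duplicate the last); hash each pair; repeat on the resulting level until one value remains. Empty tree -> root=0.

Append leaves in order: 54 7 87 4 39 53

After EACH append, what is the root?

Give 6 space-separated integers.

After append 54 (leaves=[54]):
  L0: [54]
  root=54
After append 7 (leaves=[54, 7]):
  L0: [54, 7]
  L1: h(54,7)=(54*31+7)%997=684 -> [684]
  root=684
After append 87 (leaves=[54, 7, 87]):
  L0: [54, 7, 87]
  L1: h(54,7)=(54*31+7)%997=684 h(87,87)=(87*31+87)%997=790 -> [684, 790]
  L2: h(684,790)=(684*31+790)%997=60 -> [60]
  root=60
After append 4 (leaves=[54, 7, 87, 4]):
  L0: [54, 7, 87, 4]
  L1: h(54,7)=(54*31+7)%997=684 h(87,4)=(87*31+4)%997=707 -> [684, 707]
  L2: h(684,707)=(684*31+707)%997=974 -> [974]
  root=974
After append 39 (leaves=[54, 7, 87, 4, 39]):
  L0: [54, 7, 87, 4, 39]
  L1: h(54,7)=(54*31+7)%997=684 h(87,4)=(87*31+4)%997=707 h(39,39)=(39*31+39)%997=251 -> [684, 707, 251]
  L2: h(684,707)=(684*31+707)%997=974 h(251,251)=(251*31+251)%997=56 -> [974, 56]
  L3: h(974,56)=(974*31+56)%997=340 -> [340]
  root=340
After append 53 (leaves=[54, 7, 87, 4, 39, 53]):
  L0: [54, 7, 87, 4, 39, 53]
  L1: h(54,7)=(54*31+7)%997=684 h(87,4)=(87*31+4)%997=707 h(39,53)=(39*31+53)%997=265 -> [684, 707, 265]
  L2: h(684,707)=(684*31+707)%997=974 h(265,265)=(265*31+265)%997=504 -> [974, 504]
  L3: h(974,504)=(974*31+504)%997=788 -> [788]
  root=788

Answer: 54 684 60 974 340 788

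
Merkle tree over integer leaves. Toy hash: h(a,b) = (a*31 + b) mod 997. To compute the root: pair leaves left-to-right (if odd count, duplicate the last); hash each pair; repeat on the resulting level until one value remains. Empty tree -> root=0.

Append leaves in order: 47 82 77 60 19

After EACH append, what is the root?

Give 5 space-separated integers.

Answer: 47 542 323 306 29

Derivation:
After append 47 (leaves=[47]):
  L0: [47]
  root=47
After append 82 (leaves=[47, 82]):
  L0: [47, 82]
  L1: h(47,82)=(47*31+82)%997=542 -> [542]
  root=542
After append 77 (leaves=[47, 82, 77]):
  L0: [47, 82, 77]
  L1: h(47,82)=(47*31+82)%997=542 h(77,77)=(77*31+77)%997=470 -> [542, 470]
  L2: h(542,470)=(542*31+470)%997=323 -> [323]
  root=323
After append 60 (leaves=[47, 82, 77, 60]):
  L0: [47, 82, 77, 60]
  L1: h(47,82)=(47*31+82)%997=542 h(77,60)=(77*31+60)%997=453 -> [542, 453]
  L2: h(542,453)=(542*31+453)%997=306 -> [306]
  root=306
After append 19 (leaves=[47, 82, 77, 60, 19]):
  L0: [47, 82, 77, 60, 19]
  L1: h(47,82)=(47*31+82)%997=542 h(77,60)=(77*31+60)%997=453 h(19,19)=(19*31+19)%997=608 -> [542, 453, 608]
  L2: h(542,453)=(542*31+453)%997=306 h(608,608)=(608*31+608)%997=513 -> [306, 513]
  L3: h(306,513)=(306*31+513)%997=29 -> [29]
  root=29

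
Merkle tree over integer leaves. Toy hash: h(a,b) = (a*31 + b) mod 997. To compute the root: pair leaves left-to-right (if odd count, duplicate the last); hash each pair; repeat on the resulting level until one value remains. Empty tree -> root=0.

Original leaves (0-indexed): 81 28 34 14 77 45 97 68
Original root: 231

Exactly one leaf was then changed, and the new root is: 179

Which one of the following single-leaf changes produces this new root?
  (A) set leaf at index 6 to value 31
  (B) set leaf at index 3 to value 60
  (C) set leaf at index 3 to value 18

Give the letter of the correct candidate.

Original leaves: [81, 28, 34, 14, 77, 45, 97, 68]
Target new root: 179
Try each candidate change and compute the resulting root:
Candidate A: set leaf[6] = 31 -> leaves = [81, 28, 34, 14, 77, 45, 31, 68]
  L0: [81, 28, 34, 14, 77, 45, 31, 68]
  L1: h(81,28)=(81*31+28)%997=545 h(34,14)=(34*31+14)%997=71 h(77,45)=(77*31+45)%997=438 h(31,68)=(31*31+68)%997=32 -> [545, 71, 438, 32]
  L2: h(545,71)=(545*31+71)%997=17 h(438,32)=(438*31+32)%997=649 -> [17, 649]
  L3: h(17,649)=(17*31+649)%997=179 -> [179]
  root = 179 == target 179  ** MATCH **
Candidate B: set leaf[3] = 60 -> leaves = [81, 28, 34, 60, 77, 45, 97, 68]
  L0: [81, 28, 34, 60, 77, 45, 97, 68]
  L1: h(81,28)=(81*31+28)%997=545 h(34,60)=(34*31+60)%997=117 h(77,45)=(77*31+45)%997=438 h(97,68)=(97*31+68)%997=84 -> [545, 117, 438, 84]
  L2: h(545,117)=(545*31+117)%997=63 h(438,84)=(438*31+84)%997=701 -> [63, 701]
  L3: h(63,701)=(63*31+701)%997=660 -> [660]
  root = 660 != target 179
Candidate C: set leaf[3] = 18 -> leaves = [81, 28, 34, 18, 77, 45, 97, 68]
  L0: [81, 28, 34, 18, 77, 45, 97, 68]
  L1: h(81,28)=(81*31+28)%997=545 h(34,18)=(34*31+18)%997=75 h(77,45)=(77*31+45)%997=438 h(97,68)=(97*31+68)%997=84 -> [545, 75, 438, 84]
  L2: h(545,75)=(545*31+75)%997=21 h(438,84)=(438*31+84)%997=701 -> [21, 701]
  L3: h(21,701)=(21*31+701)%997=355 -> [355]
  root = 355 != target 179
Candidate A produces the target root.

Answer: A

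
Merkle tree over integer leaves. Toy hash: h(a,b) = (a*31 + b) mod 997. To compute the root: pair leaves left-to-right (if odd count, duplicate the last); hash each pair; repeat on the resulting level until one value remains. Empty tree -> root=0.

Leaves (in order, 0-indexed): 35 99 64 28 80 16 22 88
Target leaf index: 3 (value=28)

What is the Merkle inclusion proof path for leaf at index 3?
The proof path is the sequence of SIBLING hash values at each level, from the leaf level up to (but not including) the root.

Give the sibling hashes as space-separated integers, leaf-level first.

Answer: 64 187 380

Derivation:
L0 (leaves): [35, 99, 64, 28, 80, 16, 22, 88], target index=3
L1: h(35,99)=(35*31+99)%997=187 [pair 0] h(64,28)=(64*31+28)%997=18 [pair 1] h(80,16)=(80*31+16)%997=502 [pair 2] h(22,88)=(22*31+88)%997=770 [pair 3] -> [187, 18, 502, 770]
  Sibling for proof at L0: 64
L2: h(187,18)=(187*31+18)%997=830 [pair 0] h(502,770)=(502*31+770)%997=380 [pair 1] -> [830, 380]
  Sibling for proof at L1: 187
L3: h(830,380)=(830*31+380)%997=188 [pair 0] -> [188]
  Sibling for proof at L2: 380
Root: 188
Proof path (sibling hashes from leaf to root): [64, 187, 380]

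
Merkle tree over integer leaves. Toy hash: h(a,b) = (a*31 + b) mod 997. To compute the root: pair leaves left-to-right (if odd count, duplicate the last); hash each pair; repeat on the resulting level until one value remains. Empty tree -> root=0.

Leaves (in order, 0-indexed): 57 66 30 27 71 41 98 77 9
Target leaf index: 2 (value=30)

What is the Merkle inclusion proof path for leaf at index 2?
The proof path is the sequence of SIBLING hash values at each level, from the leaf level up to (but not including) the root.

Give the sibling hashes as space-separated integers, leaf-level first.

L0 (leaves): [57, 66, 30, 27, 71, 41, 98, 77, 9], target index=2
L1: h(57,66)=(57*31+66)%997=836 [pair 0] h(30,27)=(30*31+27)%997=957 [pair 1] h(71,41)=(71*31+41)%997=248 [pair 2] h(98,77)=(98*31+77)%997=124 [pair 3] h(9,9)=(9*31+9)%997=288 [pair 4] -> [836, 957, 248, 124, 288]
  Sibling for proof at L0: 27
L2: h(836,957)=(836*31+957)%997=951 [pair 0] h(248,124)=(248*31+124)%997=833 [pair 1] h(288,288)=(288*31+288)%997=243 [pair 2] -> [951, 833, 243]
  Sibling for proof at L1: 836
L3: h(951,833)=(951*31+833)%997=404 [pair 0] h(243,243)=(243*31+243)%997=797 [pair 1] -> [404, 797]
  Sibling for proof at L2: 833
L4: h(404,797)=(404*31+797)%997=360 [pair 0] -> [360]
  Sibling for proof at L3: 797
Root: 360
Proof path (sibling hashes from leaf to root): [27, 836, 833, 797]

Answer: 27 836 833 797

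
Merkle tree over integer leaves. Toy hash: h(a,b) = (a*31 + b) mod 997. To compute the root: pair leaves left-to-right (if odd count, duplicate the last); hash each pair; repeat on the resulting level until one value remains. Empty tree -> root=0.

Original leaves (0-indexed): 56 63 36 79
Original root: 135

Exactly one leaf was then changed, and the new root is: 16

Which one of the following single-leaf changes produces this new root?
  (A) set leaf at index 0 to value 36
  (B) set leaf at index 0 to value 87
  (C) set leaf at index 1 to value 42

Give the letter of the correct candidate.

Answer: B

Derivation:
Original leaves: [56, 63, 36, 79]
Target new root: 16
Try each candidate change and compute the resulting root:
Candidate A: set leaf[0] = 36 -> leaves = [36, 63, 36, 79]
  L0: [36, 63, 36, 79]
  L1: h(36,63)=(36*31+63)%997=182 h(36,79)=(36*31+79)%997=198 -> [182, 198]
  L2: h(182,198)=(182*31+198)%997=855 -> [855]
  root = 855 != target 16
Candidate B: set leaf[0] = 87 -> leaves = [87, 63, 36, 79]
  L0: [87, 63, 36, 79]
  L1: h(87,63)=(87*31+63)%997=766 h(36,79)=(36*31+79)%997=198 -> [766, 198]
  L2: h(766,198)=(766*31+198)%997=16 -> [16]
  root = 16 == target 16  ** MATCH **
Candidate C: set leaf[1] = 42 -> leaves = [56, 42, 36, 79]
  L0: [56, 42, 36, 79]
  L1: h(56,42)=(56*31+42)%997=781 h(36,79)=(36*31+79)%997=198 -> [781, 198]
  L2: h(781,198)=(781*31+198)%997=481 -> [481]
  root = 481 != target 16
Candidate B produces the target root.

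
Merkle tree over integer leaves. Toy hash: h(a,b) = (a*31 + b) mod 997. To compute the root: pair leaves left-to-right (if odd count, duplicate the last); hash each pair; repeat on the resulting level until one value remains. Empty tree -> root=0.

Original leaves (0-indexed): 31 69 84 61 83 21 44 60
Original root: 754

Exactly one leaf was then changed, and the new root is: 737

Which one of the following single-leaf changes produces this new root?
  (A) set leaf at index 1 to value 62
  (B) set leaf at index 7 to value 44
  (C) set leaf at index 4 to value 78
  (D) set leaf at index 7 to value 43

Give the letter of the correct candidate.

Original leaves: [31, 69, 84, 61, 83, 21, 44, 60]
Target new root: 737
Try each candidate change and compute the resulting root:
Candidate A: set leaf[1] = 62 -> leaves = [31, 62, 84, 61, 83, 21, 44, 60]
  L0: [31, 62, 84, 61, 83, 21, 44, 60]
  L1: h(31,62)=(31*31+62)%997=26 h(84,61)=(84*31+61)%997=671 h(83,21)=(83*31+21)%997=600 h(44,60)=(44*31+60)%997=427 -> [26, 671, 600, 427]
  L2: h(26,671)=(26*31+671)%997=480 h(600,427)=(600*31+427)%997=84 -> [480, 84]
  L3: h(480,84)=(480*31+84)%997=9 -> [9]
  root = 9 != target 737
Candidate B: set leaf[7] = 44 -> leaves = [31, 69, 84, 61, 83, 21, 44, 44]
  L0: [31, 69, 84, 61, 83, 21, 44, 44]
  L1: h(31,69)=(31*31+69)%997=33 h(84,61)=(84*31+61)%997=671 h(83,21)=(83*31+21)%997=600 h(44,44)=(44*31+44)%997=411 -> [33, 671, 600, 411]
  L2: h(33,671)=(33*31+671)%997=697 h(600,411)=(600*31+411)%997=68 -> [697, 68]
  L3: h(697,68)=(697*31+68)%997=738 -> [738]
  root = 738 != target 737
Candidate C: set leaf[4] = 78 -> leaves = [31, 69, 84, 61, 78, 21, 44, 60]
  L0: [31, 69, 84, 61, 78, 21, 44, 60]
  L1: h(31,69)=(31*31+69)%997=33 h(84,61)=(84*31+61)%997=671 h(78,21)=(78*31+21)%997=445 h(44,60)=(44*31+60)%997=427 -> [33, 671, 445, 427]
  L2: h(33,671)=(33*31+671)%997=697 h(445,427)=(445*31+427)%997=264 -> [697, 264]
  L3: h(697,264)=(697*31+264)%997=934 -> [934]
  root = 934 != target 737
Candidate D: set leaf[7] = 43 -> leaves = [31, 69, 84, 61, 83, 21, 44, 43]
  L0: [31, 69, 84, 61, 83, 21, 44, 43]
  L1: h(31,69)=(31*31+69)%997=33 h(84,61)=(84*31+61)%997=671 h(83,21)=(83*31+21)%997=600 h(44,43)=(44*31+43)%997=410 -> [33, 671, 600, 410]
  L2: h(33,671)=(33*31+671)%997=697 h(600,410)=(600*31+410)%997=67 -> [697, 67]
  L3: h(697,67)=(697*31+67)%997=737 -> [737]
  root = 737 == target 737  ** MATCH **
Candidate D produces the target root.

Answer: D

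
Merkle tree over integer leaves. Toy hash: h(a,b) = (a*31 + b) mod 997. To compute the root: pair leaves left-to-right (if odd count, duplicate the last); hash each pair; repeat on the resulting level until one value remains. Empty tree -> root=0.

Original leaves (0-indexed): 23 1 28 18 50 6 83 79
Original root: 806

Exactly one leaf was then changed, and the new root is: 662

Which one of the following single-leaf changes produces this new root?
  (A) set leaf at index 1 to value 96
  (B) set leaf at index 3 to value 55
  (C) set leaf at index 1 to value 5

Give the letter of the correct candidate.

Answer: C

Derivation:
Original leaves: [23, 1, 28, 18, 50, 6, 83, 79]
Target new root: 662
Try each candidate change and compute the resulting root:
Candidate A: set leaf[1] = 96 -> leaves = [23, 96, 28, 18, 50, 6, 83, 79]
  L0: [23, 96, 28, 18, 50, 6, 83, 79]
  L1: h(23,96)=(23*31+96)%997=809 h(28,18)=(28*31+18)%997=886 h(50,6)=(50*31+6)%997=559 h(83,79)=(83*31+79)%997=658 -> [809, 886, 559, 658]
  L2: h(809,886)=(809*31+886)%997=43 h(559,658)=(559*31+658)%997=41 -> [43, 41]
  L3: h(43,41)=(43*31+41)%997=377 -> [377]
  root = 377 != target 662
Candidate B: set leaf[3] = 55 -> leaves = [23, 1, 28, 55, 50, 6, 83, 79]
  L0: [23, 1, 28, 55, 50, 6, 83, 79]
  L1: h(23,1)=(23*31+1)%997=714 h(28,55)=(28*31+55)%997=923 h(50,6)=(50*31+6)%997=559 h(83,79)=(83*31+79)%997=658 -> [714, 923, 559, 658]
  L2: h(714,923)=(714*31+923)%997=126 h(559,658)=(559*31+658)%997=41 -> [126, 41]
  L3: h(126,41)=(126*31+41)%997=956 -> [956]
  root = 956 != target 662
Candidate C: set leaf[1] = 5 -> leaves = [23, 5, 28, 18, 50, 6, 83, 79]
  L0: [23, 5, 28, 18, 50, 6, 83, 79]
  L1: h(23,5)=(23*31+5)%997=718 h(28,18)=(28*31+18)%997=886 h(50,6)=(50*31+6)%997=559 h(83,79)=(83*31+79)%997=658 -> [718, 886, 559, 658]
  L2: h(718,886)=(718*31+886)%997=213 h(559,658)=(559*31+658)%997=41 -> [213, 41]
  L3: h(213,41)=(213*31+41)%997=662 -> [662]
  root = 662 == target 662  ** MATCH **
Candidate C produces the target root.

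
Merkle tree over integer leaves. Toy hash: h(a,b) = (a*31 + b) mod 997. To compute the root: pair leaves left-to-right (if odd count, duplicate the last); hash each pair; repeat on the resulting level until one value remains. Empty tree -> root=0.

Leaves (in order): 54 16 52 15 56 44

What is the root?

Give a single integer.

L0: [54, 16, 52, 15, 56, 44]
L1: h(54,16)=(54*31+16)%997=693 h(52,15)=(52*31+15)%997=630 h(56,44)=(56*31+44)%997=783 -> [693, 630, 783]
L2: h(693,630)=(693*31+630)%997=179 h(783,783)=(783*31+783)%997=131 -> [179, 131]
L3: h(179,131)=(179*31+131)%997=695 -> [695]

Answer: 695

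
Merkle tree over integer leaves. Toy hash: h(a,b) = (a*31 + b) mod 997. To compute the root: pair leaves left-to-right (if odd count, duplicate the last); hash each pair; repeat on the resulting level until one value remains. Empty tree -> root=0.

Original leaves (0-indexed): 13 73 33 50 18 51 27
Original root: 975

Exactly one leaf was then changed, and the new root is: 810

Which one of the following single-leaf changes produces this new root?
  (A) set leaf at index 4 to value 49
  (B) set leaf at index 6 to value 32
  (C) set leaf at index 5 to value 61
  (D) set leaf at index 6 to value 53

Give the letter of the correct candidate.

Answer: D

Derivation:
Original leaves: [13, 73, 33, 50, 18, 51, 27]
Target new root: 810
Try each candidate change and compute the resulting root:
Candidate A: set leaf[4] = 49 -> leaves = [13, 73, 33, 50, 49, 51, 27]
  L0: [13, 73, 33, 50, 49, 51, 27]
  L1: h(13,73)=(13*31+73)%997=476 h(33,50)=(33*31+50)%997=76 h(49,51)=(49*31+51)%997=573 h(27,27)=(27*31+27)%997=864 -> [476, 76, 573, 864]
  L2: h(476,76)=(476*31+76)%997=874 h(573,864)=(573*31+864)%997=681 -> [874, 681]
  L3: h(874,681)=(874*31+681)%997=856 -> [856]
  root = 856 != target 810
Candidate B: set leaf[6] = 32 -> leaves = [13, 73, 33, 50, 18, 51, 32]
  L0: [13, 73, 33, 50, 18, 51, 32]
  L1: h(13,73)=(13*31+73)%997=476 h(33,50)=(33*31+50)%997=76 h(18,51)=(18*31+51)%997=609 h(32,32)=(32*31+32)%997=27 -> [476, 76, 609, 27]
  L2: h(476,76)=(476*31+76)%997=874 h(609,27)=(609*31+27)%997=960 -> [874, 960]
  L3: h(874,960)=(874*31+960)%997=138 -> [138]
  root = 138 != target 810
Candidate C: set leaf[5] = 61 -> leaves = [13, 73, 33, 50, 18, 61, 27]
  L0: [13, 73, 33, 50, 18, 61, 27]
  L1: h(13,73)=(13*31+73)%997=476 h(33,50)=(33*31+50)%997=76 h(18,61)=(18*31+61)%997=619 h(27,27)=(27*31+27)%997=864 -> [476, 76, 619, 864]
  L2: h(476,76)=(476*31+76)%997=874 h(619,864)=(619*31+864)%997=113 -> [874, 113]
  L3: h(874,113)=(874*31+113)%997=288 -> [288]
  root = 288 != target 810
Candidate D: set leaf[6] = 53 -> leaves = [13, 73, 33, 50, 18, 51, 53]
  L0: [13, 73, 33, 50, 18, 51, 53]
  L1: h(13,73)=(13*31+73)%997=476 h(33,50)=(33*31+50)%997=76 h(18,51)=(18*31+51)%997=609 h(53,53)=(53*31+53)%997=699 -> [476, 76, 609, 699]
  L2: h(476,76)=(476*31+76)%997=874 h(609,699)=(609*31+699)%997=635 -> [874, 635]
  L3: h(874,635)=(874*31+635)%997=810 -> [810]
  root = 810 == target 810  ** MATCH **
Candidate D produces the target root.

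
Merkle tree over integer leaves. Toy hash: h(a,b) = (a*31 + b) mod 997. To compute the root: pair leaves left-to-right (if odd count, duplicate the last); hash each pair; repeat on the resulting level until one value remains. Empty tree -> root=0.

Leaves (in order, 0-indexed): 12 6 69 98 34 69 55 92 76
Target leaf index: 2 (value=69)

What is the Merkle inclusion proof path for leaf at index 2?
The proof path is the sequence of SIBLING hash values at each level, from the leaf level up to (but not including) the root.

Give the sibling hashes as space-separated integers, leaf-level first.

Answer: 98 378 718 859

Derivation:
L0 (leaves): [12, 6, 69, 98, 34, 69, 55, 92, 76], target index=2
L1: h(12,6)=(12*31+6)%997=378 [pair 0] h(69,98)=(69*31+98)%997=243 [pair 1] h(34,69)=(34*31+69)%997=126 [pair 2] h(55,92)=(55*31+92)%997=800 [pair 3] h(76,76)=(76*31+76)%997=438 [pair 4] -> [378, 243, 126, 800, 438]
  Sibling for proof at L0: 98
L2: h(378,243)=(378*31+243)%997=994 [pair 0] h(126,800)=(126*31+800)%997=718 [pair 1] h(438,438)=(438*31+438)%997=58 [pair 2] -> [994, 718, 58]
  Sibling for proof at L1: 378
L3: h(994,718)=(994*31+718)%997=625 [pair 0] h(58,58)=(58*31+58)%997=859 [pair 1] -> [625, 859]
  Sibling for proof at L2: 718
L4: h(625,859)=(625*31+859)%997=294 [pair 0] -> [294]
  Sibling for proof at L3: 859
Root: 294
Proof path (sibling hashes from leaf to root): [98, 378, 718, 859]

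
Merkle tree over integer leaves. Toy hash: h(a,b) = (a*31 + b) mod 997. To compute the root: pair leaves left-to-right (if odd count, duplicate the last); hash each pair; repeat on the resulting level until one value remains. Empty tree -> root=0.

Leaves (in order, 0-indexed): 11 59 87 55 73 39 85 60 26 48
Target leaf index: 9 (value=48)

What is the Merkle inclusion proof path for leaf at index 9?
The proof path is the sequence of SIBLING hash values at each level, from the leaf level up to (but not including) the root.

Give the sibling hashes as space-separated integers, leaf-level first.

Answer: 26 854 409 404

Derivation:
L0 (leaves): [11, 59, 87, 55, 73, 39, 85, 60, 26, 48], target index=9
L1: h(11,59)=(11*31+59)%997=400 [pair 0] h(87,55)=(87*31+55)%997=758 [pair 1] h(73,39)=(73*31+39)%997=308 [pair 2] h(85,60)=(85*31+60)%997=701 [pair 3] h(26,48)=(26*31+48)%997=854 [pair 4] -> [400, 758, 308, 701, 854]
  Sibling for proof at L0: 26
L2: h(400,758)=(400*31+758)%997=197 [pair 0] h(308,701)=(308*31+701)%997=279 [pair 1] h(854,854)=(854*31+854)%997=409 [pair 2] -> [197, 279, 409]
  Sibling for proof at L1: 854
L3: h(197,279)=(197*31+279)%997=404 [pair 0] h(409,409)=(409*31+409)%997=127 [pair 1] -> [404, 127]
  Sibling for proof at L2: 409
L4: h(404,127)=(404*31+127)%997=687 [pair 0] -> [687]
  Sibling for proof at L3: 404
Root: 687
Proof path (sibling hashes from leaf to root): [26, 854, 409, 404]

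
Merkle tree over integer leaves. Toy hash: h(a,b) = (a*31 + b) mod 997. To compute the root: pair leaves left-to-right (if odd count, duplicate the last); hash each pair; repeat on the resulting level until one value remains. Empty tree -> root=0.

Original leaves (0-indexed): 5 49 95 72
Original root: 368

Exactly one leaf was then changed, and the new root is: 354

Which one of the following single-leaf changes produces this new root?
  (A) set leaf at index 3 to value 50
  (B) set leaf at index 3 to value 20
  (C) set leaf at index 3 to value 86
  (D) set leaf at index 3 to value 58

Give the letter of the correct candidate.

Answer: D

Derivation:
Original leaves: [5, 49, 95, 72]
Target new root: 354
Try each candidate change and compute the resulting root:
Candidate A: set leaf[3] = 50 -> leaves = [5, 49, 95, 50]
  L0: [5, 49, 95, 50]
  L1: h(5,49)=(5*31+49)%997=204 h(95,50)=(95*31+50)%997=4 -> [204, 4]
  L2: h(204,4)=(204*31+4)%997=346 -> [346]
  root = 346 != target 354
Candidate B: set leaf[3] = 20 -> leaves = [5, 49, 95, 20]
  L0: [5, 49, 95, 20]
  L1: h(5,49)=(5*31+49)%997=204 h(95,20)=(95*31+20)%997=971 -> [204, 971]
  L2: h(204,971)=(204*31+971)%997=316 -> [316]
  root = 316 != target 354
Candidate C: set leaf[3] = 86 -> leaves = [5, 49, 95, 86]
  L0: [5, 49, 95, 86]
  L1: h(5,49)=(5*31+49)%997=204 h(95,86)=(95*31+86)%997=40 -> [204, 40]
  L2: h(204,40)=(204*31+40)%997=382 -> [382]
  root = 382 != target 354
Candidate D: set leaf[3] = 58 -> leaves = [5, 49, 95, 58]
  L0: [5, 49, 95, 58]
  L1: h(5,49)=(5*31+49)%997=204 h(95,58)=(95*31+58)%997=12 -> [204, 12]
  L2: h(204,12)=(204*31+12)%997=354 -> [354]
  root = 354 == target 354  ** MATCH **
Candidate D produces the target root.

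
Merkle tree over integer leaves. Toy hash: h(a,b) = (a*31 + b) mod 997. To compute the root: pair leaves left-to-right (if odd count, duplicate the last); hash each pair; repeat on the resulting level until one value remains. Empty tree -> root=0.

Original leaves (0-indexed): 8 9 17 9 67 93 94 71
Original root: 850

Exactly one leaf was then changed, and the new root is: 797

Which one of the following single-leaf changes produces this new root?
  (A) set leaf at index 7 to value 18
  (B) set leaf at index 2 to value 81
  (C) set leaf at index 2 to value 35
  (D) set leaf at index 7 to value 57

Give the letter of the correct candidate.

Answer: A

Derivation:
Original leaves: [8, 9, 17, 9, 67, 93, 94, 71]
Target new root: 797
Try each candidate change and compute the resulting root:
Candidate A: set leaf[7] = 18 -> leaves = [8, 9, 17, 9, 67, 93, 94, 18]
  L0: [8, 9, 17, 9, 67, 93, 94, 18]
  L1: h(8,9)=(8*31+9)%997=257 h(17,9)=(17*31+9)%997=536 h(67,93)=(67*31+93)%997=176 h(94,18)=(94*31+18)%997=938 -> [257, 536, 176, 938]
  L2: h(257,536)=(257*31+536)%997=527 h(176,938)=(176*31+938)%997=412 -> [527, 412]
  L3: h(527,412)=(527*31+412)%997=797 -> [797]
  root = 797 == target 797  ** MATCH **
Candidate B: set leaf[2] = 81 -> leaves = [8, 9, 81, 9, 67, 93, 94, 71]
  L0: [8, 9, 81, 9, 67, 93, 94, 71]
  L1: h(8,9)=(8*31+9)%997=257 h(81,9)=(81*31+9)%997=526 h(67,93)=(67*31+93)%997=176 h(94,71)=(94*31+71)%997=991 -> [257, 526, 176, 991]
  L2: h(257,526)=(257*31+526)%997=517 h(176,991)=(176*31+991)%997=465 -> [517, 465]
  L3: h(517,465)=(517*31+465)%997=540 -> [540]
  root = 540 != target 797
Candidate C: set leaf[2] = 35 -> leaves = [8, 9, 35, 9, 67, 93, 94, 71]
  L0: [8, 9, 35, 9, 67, 93, 94, 71]
  L1: h(8,9)=(8*31+9)%997=257 h(35,9)=(35*31+9)%997=97 h(67,93)=(67*31+93)%997=176 h(94,71)=(94*31+71)%997=991 -> [257, 97, 176, 991]
  L2: h(257,97)=(257*31+97)%997=88 h(176,991)=(176*31+991)%997=465 -> [88, 465]
  L3: h(88,465)=(88*31+465)%997=202 -> [202]
  root = 202 != target 797
Candidate D: set leaf[7] = 57 -> leaves = [8, 9, 17, 9, 67, 93, 94, 57]
  L0: [8, 9, 17, 9, 67, 93, 94, 57]
  L1: h(8,9)=(8*31+9)%997=257 h(17,9)=(17*31+9)%997=536 h(67,93)=(67*31+93)%997=176 h(94,57)=(94*31+57)%997=977 -> [257, 536, 176, 977]
  L2: h(257,536)=(257*31+536)%997=527 h(176,977)=(176*31+977)%997=451 -> [527, 451]
  L3: h(527,451)=(527*31+451)%997=836 -> [836]
  root = 836 != target 797
Candidate A produces the target root.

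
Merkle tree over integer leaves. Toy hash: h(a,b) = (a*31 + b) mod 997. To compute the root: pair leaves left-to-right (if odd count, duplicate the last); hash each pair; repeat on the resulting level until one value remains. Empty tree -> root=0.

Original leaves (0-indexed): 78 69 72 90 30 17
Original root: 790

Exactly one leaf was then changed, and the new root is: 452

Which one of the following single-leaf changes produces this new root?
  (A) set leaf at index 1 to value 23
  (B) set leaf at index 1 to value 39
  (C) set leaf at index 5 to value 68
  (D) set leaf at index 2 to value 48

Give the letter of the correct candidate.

Original leaves: [78, 69, 72, 90, 30, 17]
Target new root: 452
Try each candidate change and compute the resulting root:
Candidate A: set leaf[1] = 23 -> leaves = [78, 23, 72, 90, 30, 17]
  L0: [78, 23, 72, 90, 30, 17]
  L1: h(78,23)=(78*31+23)%997=447 h(72,90)=(72*31+90)%997=328 h(30,17)=(30*31+17)%997=947 -> [447, 328, 947]
  L2: h(447,328)=(447*31+328)%997=227 h(947,947)=(947*31+947)%997=394 -> [227, 394]
  L3: h(227,394)=(227*31+394)%997=452 -> [452]
  root = 452 == target 452  ** MATCH **
Candidate B: set leaf[1] = 39 -> leaves = [78, 39, 72, 90, 30, 17]
  L0: [78, 39, 72, 90, 30, 17]
  L1: h(78,39)=(78*31+39)%997=463 h(72,90)=(72*31+90)%997=328 h(30,17)=(30*31+17)%997=947 -> [463, 328, 947]
  L2: h(463,328)=(463*31+328)%997=723 h(947,947)=(947*31+947)%997=394 -> [723, 394]
  L3: h(723,394)=(723*31+394)%997=873 -> [873]
  root = 873 != target 452
Candidate C: set leaf[5] = 68 -> leaves = [78, 69, 72, 90, 30, 68]
  L0: [78, 69, 72, 90, 30, 68]
  L1: h(78,69)=(78*31+69)%997=493 h(72,90)=(72*31+90)%997=328 h(30,68)=(30*31+68)%997=1 -> [493, 328, 1]
  L2: h(493,328)=(493*31+328)%997=656 h(1,1)=(1*31+1)%997=32 -> [656, 32]
  L3: h(656,32)=(656*31+32)%997=428 -> [428]
  root = 428 != target 452
Candidate D: set leaf[2] = 48 -> leaves = [78, 69, 48, 90, 30, 17]
  L0: [78, 69, 48, 90, 30, 17]
  L1: h(78,69)=(78*31+69)%997=493 h(48,90)=(48*31+90)%997=581 h(30,17)=(30*31+17)%997=947 -> [493, 581, 947]
  L2: h(493,581)=(493*31+581)%997=909 h(947,947)=(947*31+947)%997=394 -> [909, 394]
  L3: h(909,394)=(909*31+394)%997=657 -> [657]
  root = 657 != target 452
Candidate A produces the target root.

Answer: A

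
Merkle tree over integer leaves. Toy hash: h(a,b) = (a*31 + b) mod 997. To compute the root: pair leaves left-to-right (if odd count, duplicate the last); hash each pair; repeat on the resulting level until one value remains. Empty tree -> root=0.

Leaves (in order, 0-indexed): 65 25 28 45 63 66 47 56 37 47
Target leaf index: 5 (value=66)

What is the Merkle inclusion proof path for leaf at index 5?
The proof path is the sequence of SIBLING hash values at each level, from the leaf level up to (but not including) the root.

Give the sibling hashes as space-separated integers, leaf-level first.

Answer: 63 516 345 334

Derivation:
L0 (leaves): [65, 25, 28, 45, 63, 66, 47, 56, 37, 47], target index=5
L1: h(65,25)=(65*31+25)%997=46 [pair 0] h(28,45)=(28*31+45)%997=913 [pair 1] h(63,66)=(63*31+66)%997=25 [pair 2] h(47,56)=(47*31+56)%997=516 [pair 3] h(37,47)=(37*31+47)%997=197 [pair 4] -> [46, 913, 25, 516, 197]
  Sibling for proof at L0: 63
L2: h(46,913)=(46*31+913)%997=345 [pair 0] h(25,516)=(25*31+516)%997=294 [pair 1] h(197,197)=(197*31+197)%997=322 [pair 2] -> [345, 294, 322]
  Sibling for proof at L1: 516
L3: h(345,294)=(345*31+294)%997=22 [pair 0] h(322,322)=(322*31+322)%997=334 [pair 1] -> [22, 334]
  Sibling for proof at L2: 345
L4: h(22,334)=(22*31+334)%997=19 [pair 0] -> [19]
  Sibling for proof at L3: 334
Root: 19
Proof path (sibling hashes from leaf to root): [63, 516, 345, 334]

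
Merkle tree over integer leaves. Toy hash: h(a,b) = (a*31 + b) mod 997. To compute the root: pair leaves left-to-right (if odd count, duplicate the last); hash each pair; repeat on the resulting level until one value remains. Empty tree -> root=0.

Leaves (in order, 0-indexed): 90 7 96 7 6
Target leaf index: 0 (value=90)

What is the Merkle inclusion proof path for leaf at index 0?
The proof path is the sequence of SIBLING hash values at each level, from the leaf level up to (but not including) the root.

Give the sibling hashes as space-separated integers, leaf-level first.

Answer: 7 989 162

Derivation:
L0 (leaves): [90, 7, 96, 7, 6], target index=0
L1: h(90,7)=(90*31+7)%997=803 [pair 0] h(96,7)=(96*31+7)%997=989 [pair 1] h(6,6)=(6*31+6)%997=192 [pair 2] -> [803, 989, 192]
  Sibling for proof at L0: 7
L2: h(803,989)=(803*31+989)%997=957 [pair 0] h(192,192)=(192*31+192)%997=162 [pair 1] -> [957, 162]
  Sibling for proof at L1: 989
L3: h(957,162)=(957*31+162)%997=916 [pair 0] -> [916]
  Sibling for proof at L2: 162
Root: 916
Proof path (sibling hashes from leaf to root): [7, 989, 162]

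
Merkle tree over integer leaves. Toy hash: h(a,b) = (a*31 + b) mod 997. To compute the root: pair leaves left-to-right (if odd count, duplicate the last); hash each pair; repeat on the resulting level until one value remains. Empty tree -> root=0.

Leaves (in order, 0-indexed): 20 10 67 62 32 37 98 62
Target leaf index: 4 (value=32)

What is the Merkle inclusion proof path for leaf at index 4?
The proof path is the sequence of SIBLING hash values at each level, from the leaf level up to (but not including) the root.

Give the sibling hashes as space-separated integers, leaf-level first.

L0 (leaves): [20, 10, 67, 62, 32, 37, 98, 62], target index=4
L1: h(20,10)=(20*31+10)%997=630 [pair 0] h(67,62)=(67*31+62)%997=145 [pair 1] h(32,37)=(32*31+37)%997=32 [pair 2] h(98,62)=(98*31+62)%997=109 [pair 3] -> [630, 145, 32, 109]
  Sibling for proof at L0: 37
L2: h(630,145)=(630*31+145)%997=732 [pair 0] h(32,109)=(32*31+109)%997=104 [pair 1] -> [732, 104]
  Sibling for proof at L1: 109
L3: h(732,104)=(732*31+104)%997=862 [pair 0] -> [862]
  Sibling for proof at L2: 732
Root: 862
Proof path (sibling hashes from leaf to root): [37, 109, 732]

Answer: 37 109 732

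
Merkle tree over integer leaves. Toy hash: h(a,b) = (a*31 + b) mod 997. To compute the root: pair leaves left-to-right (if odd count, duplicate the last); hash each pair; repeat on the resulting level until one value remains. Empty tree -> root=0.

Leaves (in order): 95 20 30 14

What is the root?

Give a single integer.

Answer: 138

Derivation:
L0: [95, 20, 30, 14]
L1: h(95,20)=(95*31+20)%997=971 h(30,14)=(30*31+14)%997=944 -> [971, 944]
L2: h(971,944)=(971*31+944)%997=138 -> [138]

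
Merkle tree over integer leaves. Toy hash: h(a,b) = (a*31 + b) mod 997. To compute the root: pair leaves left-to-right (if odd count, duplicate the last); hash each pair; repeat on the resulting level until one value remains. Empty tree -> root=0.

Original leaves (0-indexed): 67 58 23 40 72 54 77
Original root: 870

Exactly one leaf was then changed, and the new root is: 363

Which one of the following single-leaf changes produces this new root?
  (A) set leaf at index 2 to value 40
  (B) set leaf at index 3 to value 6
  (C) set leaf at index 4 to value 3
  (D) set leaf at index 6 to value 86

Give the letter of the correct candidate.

Original leaves: [67, 58, 23, 40, 72, 54, 77]
Target new root: 363
Try each candidate change and compute the resulting root:
Candidate A: set leaf[2] = 40 -> leaves = [67, 58, 40, 40, 72, 54, 77]
  L0: [67, 58, 40, 40, 72, 54, 77]
  L1: h(67,58)=(67*31+58)%997=141 h(40,40)=(40*31+40)%997=283 h(72,54)=(72*31+54)%997=292 h(77,77)=(77*31+77)%997=470 -> [141, 283, 292, 470]
  L2: h(141,283)=(141*31+283)%997=666 h(292,470)=(292*31+470)%997=549 -> [666, 549]
  L3: h(666,549)=(666*31+549)%997=258 -> [258]
  root = 258 != target 363
Candidate B: set leaf[3] = 6 -> leaves = [67, 58, 23, 6, 72, 54, 77]
  L0: [67, 58, 23, 6, 72, 54, 77]
  L1: h(67,58)=(67*31+58)%997=141 h(23,6)=(23*31+6)%997=719 h(72,54)=(72*31+54)%997=292 h(77,77)=(77*31+77)%997=470 -> [141, 719, 292, 470]
  L2: h(141,719)=(141*31+719)%997=105 h(292,470)=(292*31+470)%997=549 -> [105, 549]
  L3: h(105,549)=(105*31+549)%997=813 -> [813]
  root = 813 != target 363
Candidate C: set leaf[4] = 3 -> leaves = [67, 58, 23, 40, 3, 54, 77]
  L0: [67, 58, 23, 40, 3, 54, 77]
  L1: h(67,58)=(67*31+58)%997=141 h(23,40)=(23*31+40)%997=753 h(3,54)=(3*31+54)%997=147 h(77,77)=(77*31+77)%997=470 -> [141, 753, 147, 470]
  L2: h(141,753)=(141*31+753)%997=139 h(147,470)=(147*31+470)%997=42 -> [139, 42]
  L3: h(139,42)=(139*31+42)%997=363 -> [363]
  root = 363 == target 363  ** MATCH **
Candidate D: set leaf[6] = 86 -> leaves = [67, 58, 23, 40, 72, 54, 86]
  L0: [67, 58, 23, 40, 72, 54, 86]
  L1: h(67,58)=(67*31+58)%997=141 h(23,40)=(23*31+40)%997=753 h(72,54)=(72*31+54)%997=292 h(86,86)=(86*31+86)%997=758 -> [141, 753, 292, 758]
  L2: h(141,753)=(141*31+753)%997=139 h(292,758)=(292*31+758)%997=837 -> [139, 837]
  L3: h(139,837)=(139*31+837)%997=161 -> [161]
  root = 161 != target 363
Candidate C produces the target root.

Answer: C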